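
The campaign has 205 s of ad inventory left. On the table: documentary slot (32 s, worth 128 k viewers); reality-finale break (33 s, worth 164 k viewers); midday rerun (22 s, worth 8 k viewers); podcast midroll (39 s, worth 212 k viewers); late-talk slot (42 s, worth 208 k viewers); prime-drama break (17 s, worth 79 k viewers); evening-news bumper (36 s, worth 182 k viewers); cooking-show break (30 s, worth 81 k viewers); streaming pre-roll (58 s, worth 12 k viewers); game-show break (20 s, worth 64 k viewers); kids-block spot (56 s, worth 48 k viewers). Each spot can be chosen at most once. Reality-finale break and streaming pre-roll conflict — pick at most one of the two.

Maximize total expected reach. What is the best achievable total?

973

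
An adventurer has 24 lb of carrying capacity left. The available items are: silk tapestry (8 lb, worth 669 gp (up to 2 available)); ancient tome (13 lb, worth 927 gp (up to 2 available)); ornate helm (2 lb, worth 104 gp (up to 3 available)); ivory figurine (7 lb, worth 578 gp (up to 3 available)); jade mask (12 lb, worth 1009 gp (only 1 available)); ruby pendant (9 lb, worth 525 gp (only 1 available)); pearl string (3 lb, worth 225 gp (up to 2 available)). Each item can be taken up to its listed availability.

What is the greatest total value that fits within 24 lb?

1959

Filling by ratio: silk tapestry + jade mask + pearl string for 1903, with 1 lb left unused.
Dropping silk tapestry and jade mask frees 20 lb; slotting in 3×ivory figurine (21 lb) lifts the total to 1959 at 24 lb.
No other feasible combination exceeds 1959.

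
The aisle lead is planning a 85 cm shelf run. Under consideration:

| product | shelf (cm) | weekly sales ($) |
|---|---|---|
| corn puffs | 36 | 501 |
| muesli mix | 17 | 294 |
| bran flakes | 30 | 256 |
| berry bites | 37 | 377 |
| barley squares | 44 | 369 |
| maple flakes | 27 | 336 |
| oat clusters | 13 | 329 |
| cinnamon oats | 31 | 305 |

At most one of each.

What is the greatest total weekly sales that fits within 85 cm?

A density-first pass picks corn puffs + muesli mix + oat clusters — 1124 at 66 cm.
Replace muesli mix with maple flakes: the trade gains 42 net, giving 1166 at 76 cm.
The closest alternative, corn puffs + oat clusters + cinnamon oats, reaches only 1135.

1166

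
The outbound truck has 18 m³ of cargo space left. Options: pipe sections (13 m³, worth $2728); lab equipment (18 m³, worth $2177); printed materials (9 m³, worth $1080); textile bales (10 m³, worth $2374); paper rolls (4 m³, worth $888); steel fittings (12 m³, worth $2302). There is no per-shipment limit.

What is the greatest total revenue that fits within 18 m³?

4150

Best packing: textile bales + 2×paper rolls — 18 m³, 4150 total.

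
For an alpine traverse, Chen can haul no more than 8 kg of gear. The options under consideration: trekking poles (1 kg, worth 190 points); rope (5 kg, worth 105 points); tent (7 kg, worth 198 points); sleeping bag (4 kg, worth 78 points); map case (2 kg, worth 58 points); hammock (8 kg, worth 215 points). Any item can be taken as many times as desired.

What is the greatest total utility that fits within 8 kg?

8×trekking poles uses 8 of the 8 kg and totals 1520.

1520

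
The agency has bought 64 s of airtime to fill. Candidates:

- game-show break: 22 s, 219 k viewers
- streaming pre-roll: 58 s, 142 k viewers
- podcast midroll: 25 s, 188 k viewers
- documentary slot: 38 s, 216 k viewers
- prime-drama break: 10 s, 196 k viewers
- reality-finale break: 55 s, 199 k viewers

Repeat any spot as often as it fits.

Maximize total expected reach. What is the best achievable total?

Density check — prime-drama break 19.60, game-show break 9.95, podcast midroll 7.52, documentary slot 5.68 are the best per s.
The ratio ordering already packs tightly: 6×prime-drama break, 60 s, 1176.
That's the maximum — no swap from here does better than 1176.

1176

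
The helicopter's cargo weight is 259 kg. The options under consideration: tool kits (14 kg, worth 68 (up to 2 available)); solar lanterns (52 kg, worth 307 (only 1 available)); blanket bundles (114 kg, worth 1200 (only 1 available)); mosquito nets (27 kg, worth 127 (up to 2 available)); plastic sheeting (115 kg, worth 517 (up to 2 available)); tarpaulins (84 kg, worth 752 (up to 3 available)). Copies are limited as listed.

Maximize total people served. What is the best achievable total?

Ranking by ratio (people served/kg): blanket bundles 10.53, tarpaulins 8.95, solar lanterns 5.90, tool kits 4.86.
Solar lanterns + blanket bundles + tarpaulins uses 250 of the 259 kg and totals 2259.

2259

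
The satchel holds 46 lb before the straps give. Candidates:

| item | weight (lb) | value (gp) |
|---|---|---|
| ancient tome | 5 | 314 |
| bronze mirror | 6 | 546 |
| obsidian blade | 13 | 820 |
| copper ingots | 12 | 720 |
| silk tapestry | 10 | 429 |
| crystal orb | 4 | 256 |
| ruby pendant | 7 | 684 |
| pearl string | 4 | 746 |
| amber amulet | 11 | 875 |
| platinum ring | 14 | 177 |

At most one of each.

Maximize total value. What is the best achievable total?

3985

By value per lb: pearl string 186.50, ruby pendant 97.71, bronze mirror 91.00, amber amulet 79.55 lead.
The ratio heuristic lands on bronze mirror + obsidian blade + crystal orb + ruby pendant + pearl string + amber amulet (3927) but leaves 1 lb idle.
Dropping crystal orb frees 4 lb; slotting in ancient tome (5 lb) lifts the total to 3985 at 46 lb.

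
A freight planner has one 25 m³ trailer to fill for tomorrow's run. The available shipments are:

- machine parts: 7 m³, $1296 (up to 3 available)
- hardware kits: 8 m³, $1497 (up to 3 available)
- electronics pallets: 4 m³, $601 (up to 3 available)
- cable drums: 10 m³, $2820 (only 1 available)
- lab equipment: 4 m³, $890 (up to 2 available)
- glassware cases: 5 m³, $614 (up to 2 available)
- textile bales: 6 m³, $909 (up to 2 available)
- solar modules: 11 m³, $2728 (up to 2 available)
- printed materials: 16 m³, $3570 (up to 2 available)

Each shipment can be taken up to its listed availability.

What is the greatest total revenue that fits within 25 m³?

Cable drums + lab equipment + solar modules uses 25 of the 25 m³ and totals 6438.
Nothing else within 25 m³ beats 6438.

6438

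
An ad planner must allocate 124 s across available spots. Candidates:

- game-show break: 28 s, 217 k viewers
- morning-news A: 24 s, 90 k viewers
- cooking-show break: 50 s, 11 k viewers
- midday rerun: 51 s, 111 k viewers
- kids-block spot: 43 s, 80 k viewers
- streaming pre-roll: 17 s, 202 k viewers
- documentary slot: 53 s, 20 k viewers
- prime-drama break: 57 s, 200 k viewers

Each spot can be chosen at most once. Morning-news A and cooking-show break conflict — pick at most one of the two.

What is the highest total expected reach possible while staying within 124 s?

Game-show break + morning-news A + midday rerun + streaming pre-roll uses 120 of the 124 s and totals 620.

620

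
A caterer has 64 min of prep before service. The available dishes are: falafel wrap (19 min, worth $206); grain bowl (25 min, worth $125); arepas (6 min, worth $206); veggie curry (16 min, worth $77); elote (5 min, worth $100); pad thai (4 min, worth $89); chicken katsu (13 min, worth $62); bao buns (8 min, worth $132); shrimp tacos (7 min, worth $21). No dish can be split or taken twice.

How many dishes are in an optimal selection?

Optimal total is 816.
For example falafel wrap + arepas + elote + pad thai + chicken katsu + bao buns + shrimp tacos achieves it, using 62 min.
All optima have 7 dishes.

7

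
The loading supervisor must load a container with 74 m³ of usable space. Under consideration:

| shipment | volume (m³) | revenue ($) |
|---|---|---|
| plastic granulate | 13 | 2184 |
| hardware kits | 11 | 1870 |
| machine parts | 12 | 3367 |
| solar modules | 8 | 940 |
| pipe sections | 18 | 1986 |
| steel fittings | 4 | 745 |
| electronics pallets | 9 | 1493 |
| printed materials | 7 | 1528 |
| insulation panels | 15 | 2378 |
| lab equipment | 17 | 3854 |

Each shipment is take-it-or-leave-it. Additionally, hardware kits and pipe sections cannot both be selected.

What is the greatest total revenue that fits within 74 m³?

15041

Ranking by ratio (revenue/m³): machine parts 280.58, lab equipment 226.71, printed materials 218.29, steel fittings 186.25.
Best packing: plastic granulate + hardware kits + machine parts + steel fittings + electronics pallets + printed materials + lab equipment — 73 m³, 15041 total.
Runner-up plastic granulate + machine parts + electronics pallets + printed materials + insulation panels + lab equipment tops out at 14804.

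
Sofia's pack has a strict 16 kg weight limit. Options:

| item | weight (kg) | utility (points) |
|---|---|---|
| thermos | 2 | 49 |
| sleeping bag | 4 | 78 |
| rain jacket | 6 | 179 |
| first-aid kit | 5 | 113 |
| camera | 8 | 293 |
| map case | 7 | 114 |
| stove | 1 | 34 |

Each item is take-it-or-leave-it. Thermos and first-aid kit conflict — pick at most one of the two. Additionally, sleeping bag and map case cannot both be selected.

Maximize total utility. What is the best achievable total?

Ranking by ratio (utility/kg): camera 36.62, stove 34.00, rain jacket 29.83.
The ratio heuristic lands on rain jacket + camera + stove (506) but leaves 1 kg idle.
Replace stove with thermos: the trade gains 15 net, giving 521 at 16 kg.
Next best is rain jacket + camera + stove at 506 (15 kg) — short by 15.

521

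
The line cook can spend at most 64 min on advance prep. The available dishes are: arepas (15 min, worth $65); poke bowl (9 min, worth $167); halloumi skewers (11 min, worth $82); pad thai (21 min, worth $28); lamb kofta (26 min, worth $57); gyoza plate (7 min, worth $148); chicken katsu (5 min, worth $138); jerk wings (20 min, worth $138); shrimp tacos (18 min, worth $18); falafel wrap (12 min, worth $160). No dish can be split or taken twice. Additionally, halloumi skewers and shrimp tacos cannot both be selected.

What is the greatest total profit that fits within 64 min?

By profit per min: chicken katsu 27.60, gyoza plate 21.14, poke bowl 18.56 lead.
Taking poke bowl + halloumi skewers + gyoza plate + chicken katsu + jerk wings + falafel wrap: 64 min used, 833 in profit.

833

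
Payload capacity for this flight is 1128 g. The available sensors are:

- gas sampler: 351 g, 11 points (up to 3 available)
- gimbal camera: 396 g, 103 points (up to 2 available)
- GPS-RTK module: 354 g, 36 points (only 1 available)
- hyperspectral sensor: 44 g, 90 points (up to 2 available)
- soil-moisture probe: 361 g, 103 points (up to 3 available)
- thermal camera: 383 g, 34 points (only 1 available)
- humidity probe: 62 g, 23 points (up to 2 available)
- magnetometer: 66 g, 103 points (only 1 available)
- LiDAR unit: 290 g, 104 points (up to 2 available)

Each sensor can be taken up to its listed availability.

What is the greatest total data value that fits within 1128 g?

594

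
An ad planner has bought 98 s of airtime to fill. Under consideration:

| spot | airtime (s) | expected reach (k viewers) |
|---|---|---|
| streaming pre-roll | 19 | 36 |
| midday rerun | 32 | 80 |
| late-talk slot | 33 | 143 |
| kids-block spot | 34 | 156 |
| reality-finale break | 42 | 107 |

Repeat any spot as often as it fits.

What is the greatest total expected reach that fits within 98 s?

Density check — kids-block spot 4.59, late-talk slot 4.33, reality-finale break 2.55, midday rerun 2.50 are the best per s.
The ratio heuristic lands on streaming pre-roll + 2×kids-block spot (348) but leaves 11 s idle.
Dropping streaming pre-roll and 2×kids-block spot frees 87 s; slotting in midday rerun + 2×late-talk slot (98 s) lifts the total to 366 at 98 s.
Every other selection either busts 98 s or fails to beat 366.

366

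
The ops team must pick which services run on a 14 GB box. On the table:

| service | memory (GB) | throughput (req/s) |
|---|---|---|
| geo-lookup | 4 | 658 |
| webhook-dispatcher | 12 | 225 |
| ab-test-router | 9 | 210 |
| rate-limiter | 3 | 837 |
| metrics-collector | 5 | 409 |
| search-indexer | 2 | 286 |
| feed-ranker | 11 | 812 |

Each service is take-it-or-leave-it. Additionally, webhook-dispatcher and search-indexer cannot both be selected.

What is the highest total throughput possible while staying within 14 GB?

2190

Taking geo-lookup + rate-limiter + metrics-collector + search-indexer: 14 GB used, 2190 in throughput.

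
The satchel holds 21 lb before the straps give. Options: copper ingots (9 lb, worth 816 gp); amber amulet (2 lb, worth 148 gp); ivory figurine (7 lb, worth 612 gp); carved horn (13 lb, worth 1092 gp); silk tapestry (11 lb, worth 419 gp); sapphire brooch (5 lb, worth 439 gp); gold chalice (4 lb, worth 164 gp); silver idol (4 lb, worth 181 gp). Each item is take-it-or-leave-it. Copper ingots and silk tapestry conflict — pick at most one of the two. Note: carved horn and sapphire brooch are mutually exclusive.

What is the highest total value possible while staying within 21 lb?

1867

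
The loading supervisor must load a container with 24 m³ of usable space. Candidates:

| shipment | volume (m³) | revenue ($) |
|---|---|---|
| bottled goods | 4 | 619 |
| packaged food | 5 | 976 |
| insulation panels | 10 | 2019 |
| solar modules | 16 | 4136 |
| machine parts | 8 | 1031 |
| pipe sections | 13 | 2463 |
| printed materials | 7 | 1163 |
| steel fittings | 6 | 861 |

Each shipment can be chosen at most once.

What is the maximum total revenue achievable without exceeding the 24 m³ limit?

5299

Ranking by ratio (revenue/m³): solar modules 258.50, insulation panels 201.90, packaged food 195.20.
Filling by ratio: packaged food + solar modules for 5112, with 3 m³ left unused.
The 5 m³ tied up in packaged food is better spent on printed materials — total rises to 5299 (23 m³).
The closest alternative, solar modules + machine parts, reaches only 5167.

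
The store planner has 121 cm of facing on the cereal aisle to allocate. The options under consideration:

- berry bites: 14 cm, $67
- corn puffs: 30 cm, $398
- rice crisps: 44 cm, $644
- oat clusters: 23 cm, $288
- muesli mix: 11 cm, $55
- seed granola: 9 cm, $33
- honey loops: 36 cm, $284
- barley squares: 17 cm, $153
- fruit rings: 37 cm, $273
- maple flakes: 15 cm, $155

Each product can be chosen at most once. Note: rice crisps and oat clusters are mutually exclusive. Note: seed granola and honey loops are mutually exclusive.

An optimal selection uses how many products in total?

Best achievable weekly sales is 1417.
For example berry bites + corn puffs + rice crisps + barley squares + maple flakes achieves it, using 120 cm.
All optima have 5 products.

5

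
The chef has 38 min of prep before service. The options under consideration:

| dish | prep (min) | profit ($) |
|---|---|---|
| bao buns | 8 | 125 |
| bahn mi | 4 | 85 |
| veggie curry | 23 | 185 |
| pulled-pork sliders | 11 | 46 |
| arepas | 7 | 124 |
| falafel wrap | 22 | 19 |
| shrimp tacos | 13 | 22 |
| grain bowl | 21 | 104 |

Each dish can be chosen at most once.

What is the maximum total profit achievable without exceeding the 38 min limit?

434

Taking the top-ratio dishes first gives bao buns + bahn mi + pulled-pork sliders + arepas for 380 (30 min).
Replace bahn mi and pulled-pork sliders with veggie curry: the trade gains 54 net, giving 434 at 38 min.
An exhaustive check of the 256 subsets confirms 434.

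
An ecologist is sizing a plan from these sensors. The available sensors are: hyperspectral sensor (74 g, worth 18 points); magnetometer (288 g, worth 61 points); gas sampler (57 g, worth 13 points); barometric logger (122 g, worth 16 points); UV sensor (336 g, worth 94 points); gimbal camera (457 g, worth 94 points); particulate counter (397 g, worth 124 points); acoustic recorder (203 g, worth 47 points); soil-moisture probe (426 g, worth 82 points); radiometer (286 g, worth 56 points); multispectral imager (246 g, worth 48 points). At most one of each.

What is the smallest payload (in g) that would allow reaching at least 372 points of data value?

1450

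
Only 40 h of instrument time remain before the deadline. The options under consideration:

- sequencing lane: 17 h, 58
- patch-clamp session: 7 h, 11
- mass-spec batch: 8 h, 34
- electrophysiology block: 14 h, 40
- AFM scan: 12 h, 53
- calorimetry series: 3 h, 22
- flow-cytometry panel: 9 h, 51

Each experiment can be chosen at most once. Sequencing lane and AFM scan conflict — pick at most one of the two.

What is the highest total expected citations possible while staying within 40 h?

The ratio ordering already packs tightly: patch-clamp session + mass-spec batch + AFM scan + calorimetry series + flow-cytometry panel, 39 h, 171.
Runner-up electrophysiology block + AFM scan + calorimetry series + flow-cytometry panel tops out at 166.

171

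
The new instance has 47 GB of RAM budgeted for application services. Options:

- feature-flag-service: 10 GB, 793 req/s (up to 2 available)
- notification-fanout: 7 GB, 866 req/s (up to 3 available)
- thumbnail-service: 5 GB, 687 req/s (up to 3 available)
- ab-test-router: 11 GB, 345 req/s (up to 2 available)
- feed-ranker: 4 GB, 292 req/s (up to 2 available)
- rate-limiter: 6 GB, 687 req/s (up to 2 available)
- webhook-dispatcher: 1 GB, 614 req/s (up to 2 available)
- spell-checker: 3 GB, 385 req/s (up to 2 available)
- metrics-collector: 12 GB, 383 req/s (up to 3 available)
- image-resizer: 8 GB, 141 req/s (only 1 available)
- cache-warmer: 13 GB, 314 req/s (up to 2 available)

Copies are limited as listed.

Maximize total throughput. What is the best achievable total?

6959

Taking the top-ratio services first gives 3×notification-fanout + 3×thumbnail-service + 2×webhook-dispatcher + 2×spell-checker for 6657 (44 GB).
Dropping spell-checker frees 3 GB; slotting in rate-limiter (6 GB) lifts the total to 6959 at 47 GB.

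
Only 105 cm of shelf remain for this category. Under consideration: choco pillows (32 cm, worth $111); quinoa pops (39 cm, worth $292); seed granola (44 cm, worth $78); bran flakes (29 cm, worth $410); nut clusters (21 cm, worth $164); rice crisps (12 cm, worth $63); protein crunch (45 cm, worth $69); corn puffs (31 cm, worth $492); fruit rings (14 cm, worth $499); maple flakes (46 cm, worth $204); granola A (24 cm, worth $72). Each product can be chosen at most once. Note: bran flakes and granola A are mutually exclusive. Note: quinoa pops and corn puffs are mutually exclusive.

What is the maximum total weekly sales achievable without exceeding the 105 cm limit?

The ratio ordering already packs tightly: bran flakes + nut clusters + corn puffs + fruit rings, 95 cm, 1565.

1565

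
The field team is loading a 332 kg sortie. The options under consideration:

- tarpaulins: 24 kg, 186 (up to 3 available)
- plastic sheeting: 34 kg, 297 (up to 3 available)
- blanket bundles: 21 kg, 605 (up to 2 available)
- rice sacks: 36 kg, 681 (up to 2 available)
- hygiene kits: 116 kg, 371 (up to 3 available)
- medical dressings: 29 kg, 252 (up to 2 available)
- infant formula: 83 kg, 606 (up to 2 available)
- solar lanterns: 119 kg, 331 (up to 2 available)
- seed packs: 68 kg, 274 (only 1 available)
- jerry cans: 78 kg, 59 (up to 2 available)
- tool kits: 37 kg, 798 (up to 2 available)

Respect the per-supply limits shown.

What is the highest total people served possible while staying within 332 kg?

5341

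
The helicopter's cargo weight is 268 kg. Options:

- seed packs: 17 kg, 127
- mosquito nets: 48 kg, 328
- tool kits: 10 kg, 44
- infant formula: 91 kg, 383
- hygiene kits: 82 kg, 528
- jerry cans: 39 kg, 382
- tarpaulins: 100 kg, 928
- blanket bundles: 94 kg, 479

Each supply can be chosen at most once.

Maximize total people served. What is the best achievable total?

Density check — jerry cans 9.79, tarpaulins 9.28, seed packs 7.47, mosquito nets 6.83 are the best per kg.
Filling by ratio: seed packs + mosquito nets + tool kits + jerry cans + tarpaulins for 1809, with 54 kg left unused.
Dropping mosquito nets frees 48 kg; slotting in hygiene kits (82 kg) lifts the total to 2009 at 248 kg.

2009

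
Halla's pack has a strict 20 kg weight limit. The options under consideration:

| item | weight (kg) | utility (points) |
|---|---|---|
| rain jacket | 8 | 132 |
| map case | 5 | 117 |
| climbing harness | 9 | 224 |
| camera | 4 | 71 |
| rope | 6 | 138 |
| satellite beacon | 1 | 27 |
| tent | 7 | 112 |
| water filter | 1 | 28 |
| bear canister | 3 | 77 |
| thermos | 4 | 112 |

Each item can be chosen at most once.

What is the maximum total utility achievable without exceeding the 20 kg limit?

Greedy by ratio would take climbing harness + satellite beacon + water filter + bear canister + thermos: 18 kg used, total 468.
Replace bear canister with map case: the trade gains 40 net, giving 508 at 20 kg.

508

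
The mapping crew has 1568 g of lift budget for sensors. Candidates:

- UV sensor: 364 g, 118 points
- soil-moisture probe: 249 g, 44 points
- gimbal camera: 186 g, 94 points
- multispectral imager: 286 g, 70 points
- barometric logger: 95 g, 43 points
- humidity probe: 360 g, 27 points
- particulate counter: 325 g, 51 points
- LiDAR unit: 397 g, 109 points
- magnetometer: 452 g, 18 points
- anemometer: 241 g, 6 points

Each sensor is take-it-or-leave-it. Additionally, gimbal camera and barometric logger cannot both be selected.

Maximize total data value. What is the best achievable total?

Density check — gimbal camera 0.51, barometric logger 0.45, UV sensor 0.32 are the best per g.
UV sensor + gimbal camera + multispectral imager + particulate counter + LiDAR unit uses 1558 of the 1568 g and totals 442.
That's the maximum — no feasible swap from here does better than 442.

442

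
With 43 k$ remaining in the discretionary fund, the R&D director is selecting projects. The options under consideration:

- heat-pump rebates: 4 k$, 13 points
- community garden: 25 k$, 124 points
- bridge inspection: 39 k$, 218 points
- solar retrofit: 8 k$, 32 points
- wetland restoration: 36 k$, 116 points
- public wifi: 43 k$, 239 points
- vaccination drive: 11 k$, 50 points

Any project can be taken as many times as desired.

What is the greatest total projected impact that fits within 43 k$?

Greedy by ratio would take heat-pump rebates + bridge inspection: 43 k$ used, total 231.
Replace heat-pump rebates and bridge inspection with public wifi: the trade gains 8 net, giving 239 at 43 k$.
That's the maximum — no swap from here does better than 239.

239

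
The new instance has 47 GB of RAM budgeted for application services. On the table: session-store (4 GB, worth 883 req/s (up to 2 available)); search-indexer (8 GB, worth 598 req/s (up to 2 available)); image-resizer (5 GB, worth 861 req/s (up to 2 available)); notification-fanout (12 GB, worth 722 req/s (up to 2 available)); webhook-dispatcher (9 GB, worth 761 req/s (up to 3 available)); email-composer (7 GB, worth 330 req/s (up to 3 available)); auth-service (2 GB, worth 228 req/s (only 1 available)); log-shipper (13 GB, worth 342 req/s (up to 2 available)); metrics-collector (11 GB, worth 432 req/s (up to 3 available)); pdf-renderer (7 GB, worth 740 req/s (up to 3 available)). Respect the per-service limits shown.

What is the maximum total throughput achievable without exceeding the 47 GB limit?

6306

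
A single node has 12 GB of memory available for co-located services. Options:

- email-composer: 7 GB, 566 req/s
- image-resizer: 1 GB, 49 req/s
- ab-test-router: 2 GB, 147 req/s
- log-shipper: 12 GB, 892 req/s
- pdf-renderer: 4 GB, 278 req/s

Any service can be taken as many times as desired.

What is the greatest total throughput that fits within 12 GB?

909

Ranking by ratio (throughput/GB): email-composer 80.86, log-shipper 74.33, ab-test-router 73.50, pdf-renderer 69.50.
Email-composer + image-resizer + 2×ab-test-router uses 12 of the 12 GB and totals 909.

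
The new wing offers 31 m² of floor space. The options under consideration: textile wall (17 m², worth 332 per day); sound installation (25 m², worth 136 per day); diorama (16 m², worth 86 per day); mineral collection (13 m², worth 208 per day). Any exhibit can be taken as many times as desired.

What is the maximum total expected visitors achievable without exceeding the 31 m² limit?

Best packing: textile wall + mineral collection — 30 m², 540 total.

540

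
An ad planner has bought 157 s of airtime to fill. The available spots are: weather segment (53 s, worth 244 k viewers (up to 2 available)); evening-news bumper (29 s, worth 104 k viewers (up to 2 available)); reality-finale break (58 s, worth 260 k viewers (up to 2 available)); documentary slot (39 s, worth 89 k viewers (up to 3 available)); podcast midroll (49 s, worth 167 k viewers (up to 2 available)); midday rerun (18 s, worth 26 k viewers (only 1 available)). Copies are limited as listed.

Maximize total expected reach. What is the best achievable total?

655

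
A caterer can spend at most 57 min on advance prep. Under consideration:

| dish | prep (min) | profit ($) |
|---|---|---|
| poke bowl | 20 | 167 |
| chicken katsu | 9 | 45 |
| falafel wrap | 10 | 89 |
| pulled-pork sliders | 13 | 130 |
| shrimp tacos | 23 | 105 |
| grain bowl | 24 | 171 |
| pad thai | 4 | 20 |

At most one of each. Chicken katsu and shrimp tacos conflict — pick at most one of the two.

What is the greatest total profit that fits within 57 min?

468

By profit per min: pulled-pork sliders 10.00, falafel wrap 8.90, poke bowl 8.35, grain bowl 7.12 lead.
The ratio heuristic lands on poke bowl + chicken katsu + falafel wrap + pulled-pork sliders + pad thai (451) but leaves 1 min idle.
The 23 min tied up in chicken katsu and falafel wrap and pad thai is better spent on grain bowl — total rises to 468 (57 min).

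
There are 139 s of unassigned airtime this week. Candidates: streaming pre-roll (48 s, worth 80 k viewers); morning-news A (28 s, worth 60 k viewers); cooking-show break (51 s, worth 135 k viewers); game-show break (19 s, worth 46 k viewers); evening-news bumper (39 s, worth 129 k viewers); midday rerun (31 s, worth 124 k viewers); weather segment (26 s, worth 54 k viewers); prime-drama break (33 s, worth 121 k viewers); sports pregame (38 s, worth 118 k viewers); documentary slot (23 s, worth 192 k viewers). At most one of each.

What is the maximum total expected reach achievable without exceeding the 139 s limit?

Taking the top-ratio spots first gives evening-news bumper + midday rerun + prime-drama break + documentary slot for 566 (126 s).
Dropping evening-news bumper frees 39 s; slotting in cooking-show break (51 s) lifts the total to 572 at 138 s.
Runner-up evening-news bumper + midday rerun + prime-drama break + documentary slot tops out at 566.

572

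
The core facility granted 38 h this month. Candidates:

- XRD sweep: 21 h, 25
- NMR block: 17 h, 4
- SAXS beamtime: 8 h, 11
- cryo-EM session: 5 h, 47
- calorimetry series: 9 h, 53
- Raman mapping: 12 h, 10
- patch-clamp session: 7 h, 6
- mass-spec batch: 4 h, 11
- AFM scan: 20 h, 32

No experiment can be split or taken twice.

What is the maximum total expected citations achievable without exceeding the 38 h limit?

143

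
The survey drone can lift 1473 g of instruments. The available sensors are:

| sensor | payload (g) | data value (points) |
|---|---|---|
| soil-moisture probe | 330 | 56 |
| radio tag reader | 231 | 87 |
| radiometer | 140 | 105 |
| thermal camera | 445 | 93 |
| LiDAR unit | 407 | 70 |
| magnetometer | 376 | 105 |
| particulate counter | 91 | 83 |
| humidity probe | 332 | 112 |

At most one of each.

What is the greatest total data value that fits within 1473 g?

498

Filling by ratio: radio tag reader + radiometer + magnetometer + particulate counter + humidity probe for 492, with 303 g left unused.
The 231 g tied up in radio tag reader is better spent on thermal camera — total rises to 498 (1384 g).
Next best is radio tag reader + radiometer + magnetometer + particulate counter + humidity probe at 492 (1170 g) — short by 6.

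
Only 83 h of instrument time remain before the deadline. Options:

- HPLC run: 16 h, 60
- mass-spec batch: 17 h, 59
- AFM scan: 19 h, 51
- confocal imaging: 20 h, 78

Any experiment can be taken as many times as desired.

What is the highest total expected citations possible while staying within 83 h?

312

By expected citations per h: confocal imaging 3.90, HPLC run 3.75, mass-spec batch 3.47 lead.
Taking 4×confocal imaging: 80 h used, 312 in expected citations.
The spare 3 h is too small for any remaining experiment, and no exchange beats 312.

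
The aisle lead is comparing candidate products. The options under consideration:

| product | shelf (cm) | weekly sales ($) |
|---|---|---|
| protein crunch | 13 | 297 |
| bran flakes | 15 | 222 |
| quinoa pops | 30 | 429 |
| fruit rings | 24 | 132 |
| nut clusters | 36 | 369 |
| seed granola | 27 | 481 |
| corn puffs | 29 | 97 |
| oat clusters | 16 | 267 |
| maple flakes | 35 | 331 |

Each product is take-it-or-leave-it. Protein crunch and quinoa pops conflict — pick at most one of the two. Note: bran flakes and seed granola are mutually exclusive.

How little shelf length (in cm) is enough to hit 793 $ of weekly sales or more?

56

Need the lightest bundle worth ≥ 793.
Taking protein crunch + seed granola + oat clusters gives 1045 (≥ 793) for 56 cm.
Below 56 cm the best achievable stays under 793.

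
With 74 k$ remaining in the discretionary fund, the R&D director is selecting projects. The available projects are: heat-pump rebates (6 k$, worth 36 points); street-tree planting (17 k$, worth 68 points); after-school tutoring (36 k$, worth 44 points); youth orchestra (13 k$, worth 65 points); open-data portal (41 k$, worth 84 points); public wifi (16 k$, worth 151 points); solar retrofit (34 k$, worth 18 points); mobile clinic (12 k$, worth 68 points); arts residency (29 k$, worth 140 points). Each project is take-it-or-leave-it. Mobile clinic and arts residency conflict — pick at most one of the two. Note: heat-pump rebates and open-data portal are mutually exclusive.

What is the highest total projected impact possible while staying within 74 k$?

395

The ratio heuristic lands on heat-pump rebates + street-tree planting + youth orchestra + public wifi + mobile clinic (388) but leaves 10 k$ idle.
The 25 k$ tied up in youth orchestra and mobile clinic is better spent on arts residency — total rises to 395 (68 k$).
Runner-up heat-pump rebates + youth orchestra + public wifi + arts residency tops out at 392.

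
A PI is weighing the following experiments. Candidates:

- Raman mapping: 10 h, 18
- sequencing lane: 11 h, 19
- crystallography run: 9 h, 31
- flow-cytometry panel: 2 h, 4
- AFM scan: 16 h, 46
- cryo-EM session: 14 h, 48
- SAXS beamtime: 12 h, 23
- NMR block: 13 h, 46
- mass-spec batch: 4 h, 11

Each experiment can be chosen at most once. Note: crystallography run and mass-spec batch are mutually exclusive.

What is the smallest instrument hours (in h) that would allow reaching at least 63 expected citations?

Minimise h subject to total expected citations ≥ 63.
flow-cytometry panel + cryo-EM session + mass-spec batch: 63 expected citations at 20 h.
Any bundle with less than 20 h falls short of 63.

20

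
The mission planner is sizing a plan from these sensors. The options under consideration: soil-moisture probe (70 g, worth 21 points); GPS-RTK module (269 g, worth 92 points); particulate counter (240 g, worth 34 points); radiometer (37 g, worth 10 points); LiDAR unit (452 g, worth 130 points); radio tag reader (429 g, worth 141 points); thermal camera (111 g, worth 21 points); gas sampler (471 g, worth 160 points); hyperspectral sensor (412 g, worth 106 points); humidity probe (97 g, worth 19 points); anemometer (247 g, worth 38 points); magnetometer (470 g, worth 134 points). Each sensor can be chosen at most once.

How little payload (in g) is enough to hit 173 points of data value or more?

Need the lightest bundle worth ≥ 173.
soil-moisture probe + gas sampler: 181 data value at 541 g.
Any bundle with less than 541 g falls short of 173.

541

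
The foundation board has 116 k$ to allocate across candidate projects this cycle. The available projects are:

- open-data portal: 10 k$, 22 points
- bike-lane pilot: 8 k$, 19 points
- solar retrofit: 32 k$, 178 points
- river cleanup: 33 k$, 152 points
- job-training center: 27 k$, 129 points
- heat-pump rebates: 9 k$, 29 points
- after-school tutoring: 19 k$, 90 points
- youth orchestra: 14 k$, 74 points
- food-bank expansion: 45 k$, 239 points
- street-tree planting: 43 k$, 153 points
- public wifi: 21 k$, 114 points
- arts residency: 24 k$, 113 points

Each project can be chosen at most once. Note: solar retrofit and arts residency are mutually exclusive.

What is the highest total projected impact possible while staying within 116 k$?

605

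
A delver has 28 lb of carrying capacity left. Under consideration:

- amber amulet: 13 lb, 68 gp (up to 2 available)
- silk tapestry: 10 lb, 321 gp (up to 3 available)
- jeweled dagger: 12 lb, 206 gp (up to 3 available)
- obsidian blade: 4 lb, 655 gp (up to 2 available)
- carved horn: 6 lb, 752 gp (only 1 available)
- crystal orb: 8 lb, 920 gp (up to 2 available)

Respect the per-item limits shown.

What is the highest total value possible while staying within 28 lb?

3247

Greedy by ratio would take 2×obsidian blade + carved horn + crystal orb: 22 lb used, total 2982.
Dropping obsidian blade frees 4 lb; slotting in crystal orb (8 lb) lifts the total to 3247 at 26 lb.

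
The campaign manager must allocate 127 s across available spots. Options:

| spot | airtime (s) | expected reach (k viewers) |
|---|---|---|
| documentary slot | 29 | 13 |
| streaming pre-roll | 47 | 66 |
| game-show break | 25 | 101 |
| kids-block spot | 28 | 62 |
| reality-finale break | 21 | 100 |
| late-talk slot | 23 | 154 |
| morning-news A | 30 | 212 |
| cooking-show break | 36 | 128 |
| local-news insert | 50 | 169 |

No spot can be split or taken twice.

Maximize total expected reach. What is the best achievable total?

635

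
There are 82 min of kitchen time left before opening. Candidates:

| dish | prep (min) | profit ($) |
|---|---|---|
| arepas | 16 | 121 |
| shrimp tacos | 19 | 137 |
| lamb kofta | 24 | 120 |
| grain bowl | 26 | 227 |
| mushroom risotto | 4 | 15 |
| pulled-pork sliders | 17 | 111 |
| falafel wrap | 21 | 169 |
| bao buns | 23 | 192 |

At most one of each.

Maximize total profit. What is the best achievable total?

Ranking by ratio (profit/min): grain bowl 8.73, bao buns 8.35, falafel wrap 8.05, arepas 7.56.
Filling by ratio: grain bowl + mushroom risotto + falafel wrap + bao buns for 603, with 8 min left unused.
Replace mushroom risotto and bao buns with arepas + shrimp tacos: the trade gains 51 net, giving 654 at 82 min.

654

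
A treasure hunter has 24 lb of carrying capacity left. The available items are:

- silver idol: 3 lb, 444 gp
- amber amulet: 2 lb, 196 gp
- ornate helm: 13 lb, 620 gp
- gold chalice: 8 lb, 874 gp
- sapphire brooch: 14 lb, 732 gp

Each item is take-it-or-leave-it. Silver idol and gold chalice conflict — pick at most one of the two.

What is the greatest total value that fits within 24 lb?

By value per lb: silver idol 148.00, gold chalice 109.25, amber amulet 98.00, sapphire brooch 52.29 lead.
Best packing: amber amulet + gold chalice + sapphire brooch — 24 lb, 1802 total.
Next best is amber amulet + ornate helm + gold chalice at 1690 (23 lb) — short by 112.

1802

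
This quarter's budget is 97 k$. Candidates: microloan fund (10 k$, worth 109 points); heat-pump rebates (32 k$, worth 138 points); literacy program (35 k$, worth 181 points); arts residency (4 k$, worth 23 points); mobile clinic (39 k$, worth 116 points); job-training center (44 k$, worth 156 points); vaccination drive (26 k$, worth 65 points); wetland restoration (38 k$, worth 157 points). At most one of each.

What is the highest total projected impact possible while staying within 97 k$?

470

Density check — microloan fund 10.90, arts residency 5.75, literacy program 5.17 are the best per k$.
A density-first pass picks microloan fund + heat-pump rebates + literacy program + arts residency — 451 at 81 k$.
Dropping heat-pump rebates frees 32 k$; slotting in wetland restoration (38 k$) lifts the total to 470 at 87 k$.
The closest alternative, microloan fund + literacy program + arts residency + job-training center, reaches only 469.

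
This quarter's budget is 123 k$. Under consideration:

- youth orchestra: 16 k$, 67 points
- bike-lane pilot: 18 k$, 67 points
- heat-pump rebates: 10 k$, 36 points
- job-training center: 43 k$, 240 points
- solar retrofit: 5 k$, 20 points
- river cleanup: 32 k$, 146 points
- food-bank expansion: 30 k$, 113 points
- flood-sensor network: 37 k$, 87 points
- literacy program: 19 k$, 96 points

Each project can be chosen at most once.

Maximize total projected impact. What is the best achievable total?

By projected impact per k$: job-training center 5.58, literacy program 5.05, river cleanup 4.56, youth orchestra 4.19 lead.
Taking the top-ratio projects first gives youth orchestra + job-training center + solar retrofit + river cleanup + literacy program for 569 (115 k$).
Replace solar retrofit with heat-pump rebates: the trade gains 16 net, giving 585 at 120 k$.

585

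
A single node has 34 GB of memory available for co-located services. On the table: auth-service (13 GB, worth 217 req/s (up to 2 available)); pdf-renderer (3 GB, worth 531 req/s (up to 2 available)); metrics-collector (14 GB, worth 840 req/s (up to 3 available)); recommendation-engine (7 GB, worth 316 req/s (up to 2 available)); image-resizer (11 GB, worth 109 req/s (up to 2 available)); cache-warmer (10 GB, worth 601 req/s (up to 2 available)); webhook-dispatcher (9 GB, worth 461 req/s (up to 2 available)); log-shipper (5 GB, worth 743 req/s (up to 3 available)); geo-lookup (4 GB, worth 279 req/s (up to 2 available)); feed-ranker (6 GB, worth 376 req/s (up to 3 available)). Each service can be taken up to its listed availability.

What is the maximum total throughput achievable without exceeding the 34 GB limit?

A density-first pass picks 2×pdf-renderer + 3×log-shipper + 2×geo-lookup — 3849 at 29 GB.
The 8 GB tied up in 2×geo-lookup is better spent on 2×feed-ranker — total rises to 4043 (33 GB).
That's the maximum — no swap from here does better than 4043.

4043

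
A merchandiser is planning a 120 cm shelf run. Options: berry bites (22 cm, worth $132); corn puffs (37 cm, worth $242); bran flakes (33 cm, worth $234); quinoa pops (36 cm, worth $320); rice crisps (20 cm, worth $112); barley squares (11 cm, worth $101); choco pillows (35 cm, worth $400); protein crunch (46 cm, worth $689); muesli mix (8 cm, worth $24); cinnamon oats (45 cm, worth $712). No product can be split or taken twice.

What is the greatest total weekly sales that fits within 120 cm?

Ranking by ratio (weekly sales/cm): cinnamon oats 15.82, protein crunch 14.98, choco pillows 11.43.
The ratio heuristic lands on barley squares + protein crunch + muesli mix + cinnamon oats (1526) but leaves 10 cm idle.
The 11 cm tied up in barley squares is better spent on rice crisps — total rises to 1537 (119 cm).

1537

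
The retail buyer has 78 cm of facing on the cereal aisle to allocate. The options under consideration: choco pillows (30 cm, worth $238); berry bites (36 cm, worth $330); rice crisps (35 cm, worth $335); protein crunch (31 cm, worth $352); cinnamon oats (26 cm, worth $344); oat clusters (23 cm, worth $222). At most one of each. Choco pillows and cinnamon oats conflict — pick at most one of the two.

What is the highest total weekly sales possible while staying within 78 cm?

696

The ratio ordering already packs tightly: protein crunch + cinnamon oats, 57 cm, 696.
Runner-up rice crisps + protein crunch tops out at 687.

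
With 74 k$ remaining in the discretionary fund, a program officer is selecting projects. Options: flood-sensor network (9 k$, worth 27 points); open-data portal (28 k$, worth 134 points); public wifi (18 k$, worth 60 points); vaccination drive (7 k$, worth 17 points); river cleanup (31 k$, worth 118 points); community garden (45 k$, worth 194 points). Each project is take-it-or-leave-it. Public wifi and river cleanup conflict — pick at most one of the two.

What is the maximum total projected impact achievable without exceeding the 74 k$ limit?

The ratio ordering already packs tightly: open-data portal + community garden, 73 k$, 328.
The closest alternative, flood-sensor network + public wifi + community garden, reaches only 281.

328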